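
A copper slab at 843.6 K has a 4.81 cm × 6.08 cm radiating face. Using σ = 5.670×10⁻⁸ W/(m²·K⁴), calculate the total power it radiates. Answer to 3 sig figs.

Area A = 0.0481 × 0.0608 = 2.92448×10⁻³ m².
P = σAT⁴ = 5.670×10⁻⁸ × 2.92448×10⁻³ × (843.6)⁴ = 84.0 W.

P ≈ 84.0 W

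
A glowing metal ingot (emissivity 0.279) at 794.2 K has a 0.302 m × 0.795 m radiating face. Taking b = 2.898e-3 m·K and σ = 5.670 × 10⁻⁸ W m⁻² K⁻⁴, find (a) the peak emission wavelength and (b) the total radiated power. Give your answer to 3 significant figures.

(a) λ_max = b/T = 2.898×10⁻³/794.2 = 3.649×10⁻⁶ m = 3.65 μm.
Area A = 0.302 × 0.795 = 0.24009 m².
(b) P = εσAT⁴ = 0.279×5.670×10⁻⁸×0.24009×(794.2)⁴ = 1.51×10³ W.

λ_max ≈ 3.65 μm; P ≈ 1.51×10³ W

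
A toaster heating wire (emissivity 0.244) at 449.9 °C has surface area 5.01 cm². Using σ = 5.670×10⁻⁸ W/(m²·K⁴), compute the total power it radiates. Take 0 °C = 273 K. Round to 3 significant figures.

P ≈ 1.89 W

T = 449.9 °C + 273 = 722.9 K.
Area A = 5.01 cm² = 5.01×10⁻⁴ m².
P = εσAT⁴ = 0.244 × 5.670×10⁻⁸ × 5.01×10⁻⁴ × (722.9)⁴ = 1.89 W.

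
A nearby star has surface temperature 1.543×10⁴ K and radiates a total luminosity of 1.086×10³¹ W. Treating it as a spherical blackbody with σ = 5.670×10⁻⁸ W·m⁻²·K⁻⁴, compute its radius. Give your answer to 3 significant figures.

L = 4πR²σT⁴ ⇒ R = √(L/(4πσT⁴)).
σT⁴ = 3.21401×10⁹ W/m², so R = √(1.086×10³¹/(4π×3.21401×10⁹)) = 1.64×10¹⁰ m.

R ≈ 1.64×10¹⁰ m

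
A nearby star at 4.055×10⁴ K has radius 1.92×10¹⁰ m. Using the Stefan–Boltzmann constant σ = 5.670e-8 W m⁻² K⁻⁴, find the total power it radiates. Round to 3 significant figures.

P ≈ 7.10×10³² W

Surface area A = 4πR² = 4π(1.92×10¹⁰ m)² = 4.63247×10²¹ m².
P = σAT⁴ = 5.670×10⁻⁸ × 4.63247×10²¹ × (4.055×10⁴)⁴ = 7.10×10³² W.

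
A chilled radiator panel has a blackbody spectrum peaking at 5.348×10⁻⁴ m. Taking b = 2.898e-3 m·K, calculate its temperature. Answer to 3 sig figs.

T ≈ 5.42 K

Wien's law gives T = b/λ_max = (2.898×10⁻³ m·K)/(5.348×10⁻⁴ m) = 5.42 K.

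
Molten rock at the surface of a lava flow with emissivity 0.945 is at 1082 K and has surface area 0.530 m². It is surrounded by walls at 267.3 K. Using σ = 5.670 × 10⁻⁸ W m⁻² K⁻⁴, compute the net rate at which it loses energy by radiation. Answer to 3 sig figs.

Net loss ≈ 3.88×10⁴ W

Area A = 0.530 m².
Net radiated power P_net = εσA(T⁴ − T₀⁴) = 0.945×5.670×10⁻⁸×0.530×(1082⁴ − 267.3⁴).
T⁴ − T₀⁴ = 1.37059×10¹² − 5.10500×10⁹ = 1.36548×10¹² K⁴, so P_net = 3.88×10⁴ W.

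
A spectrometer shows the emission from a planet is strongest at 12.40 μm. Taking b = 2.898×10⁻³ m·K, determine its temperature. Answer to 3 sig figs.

Wien's law gives T = b/λ_max = (2.898×10⁻³ m·K)/(1.240×10⁻⁵ m) = 234 K.

T ≈ 234 K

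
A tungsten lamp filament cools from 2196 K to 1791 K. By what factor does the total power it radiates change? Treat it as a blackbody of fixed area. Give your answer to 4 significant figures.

P₂/P₁ ≈ 0.4424

P ∝ T⁴, so P₂/P₁ = (T₂/T₁)⁴ = (1791/2196)⁴ = (0.815574)⁴ = 0.4424.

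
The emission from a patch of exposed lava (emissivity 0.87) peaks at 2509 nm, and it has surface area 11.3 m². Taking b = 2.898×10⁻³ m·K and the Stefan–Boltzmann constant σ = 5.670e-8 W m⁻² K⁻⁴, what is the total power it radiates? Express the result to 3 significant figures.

Wien's law: T = b/λ_max = 2.898×10⁻³/2.509×10⁻⁶ = 1155.04 K.
Area A = 11.3 m².
Then P = εσAT⁴ = 0.87×5.670×10⁻⁸×11.3×(1155.04)⁴ = 9.92×10⁵ W.

P ≈ 9.92×10⁵ W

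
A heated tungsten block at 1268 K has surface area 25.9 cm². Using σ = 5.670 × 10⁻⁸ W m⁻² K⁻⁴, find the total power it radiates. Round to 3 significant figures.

P ≈ 380 W

Area A = 25.9 cm² = 2.59×10⁻³ m².
P = σAT⁴ = 5.670×10⁻⁸ × 2.59×10⁻³ × (1268)⁴ = 380 W.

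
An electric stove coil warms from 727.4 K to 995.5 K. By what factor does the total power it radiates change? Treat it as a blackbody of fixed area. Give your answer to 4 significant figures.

P ∝ T⁴, so P₂/P₁ = (T₂/T₁)⁴ = (995.5/727.4)⁴ = (1.36857)⁴ = 3.508.

P₂/P₁ ≈ 3.508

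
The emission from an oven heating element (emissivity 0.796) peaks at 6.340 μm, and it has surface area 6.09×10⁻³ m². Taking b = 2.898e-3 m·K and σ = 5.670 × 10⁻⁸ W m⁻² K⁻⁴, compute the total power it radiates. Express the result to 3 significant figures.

Wien's law: T = b/λ_max = 2.898×10⁻³/6.340×10⁻⁶ = 457.098 K.
Area A = 6.09×10⁻³ m².
Then P = εσAT⁴ = 0.796×5.670×10⁻⁸×6.09×10⁻³×(457.098)⁴ = 12.0 W.

P ≈ 12.0 W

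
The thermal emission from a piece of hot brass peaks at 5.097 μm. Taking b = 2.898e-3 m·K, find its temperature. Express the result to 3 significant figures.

T ≈ 569 K

Wien's law gives T = b/λ_max = (2.898×10⁻³ m·K)/(5.097×10⁻⁶ m) = 569 K.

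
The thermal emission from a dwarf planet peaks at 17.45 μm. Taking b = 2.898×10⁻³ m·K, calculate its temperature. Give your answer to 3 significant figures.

T ≈ 166 K

Wien's law gives T = b/λ_max = (2.898×10⁻³ m·K)/(1.745×10⁻⁵ m) = 166 K.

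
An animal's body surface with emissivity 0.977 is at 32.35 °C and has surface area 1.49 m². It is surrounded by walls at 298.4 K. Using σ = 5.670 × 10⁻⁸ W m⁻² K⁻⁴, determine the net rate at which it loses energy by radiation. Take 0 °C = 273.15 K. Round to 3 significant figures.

Net loss ≈ 64.5 W

T = 32.35 °C + 273.15 = 305.50 K.
Area A = 1.49 m².
Net radiated power P_net = εσA(T⁴ − T₀⁴) = 0.977×5.670×10⁻⁸×1.49×(305.50⁴ − 298.4⁴).
T⁴ − T₀⁴ = 8.71054×10⁹ − 7.92858×10⁹ = 7.81960×10⁸ K⁴, so P_net = 64.5 W.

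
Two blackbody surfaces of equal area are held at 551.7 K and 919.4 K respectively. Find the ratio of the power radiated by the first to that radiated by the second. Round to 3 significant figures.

With equal areas, P₁/P₂ = (T₁/T₂)⁴ = (551.7/919.4)⁴ = 0.130.

P₁/P₂ ≈ 0.130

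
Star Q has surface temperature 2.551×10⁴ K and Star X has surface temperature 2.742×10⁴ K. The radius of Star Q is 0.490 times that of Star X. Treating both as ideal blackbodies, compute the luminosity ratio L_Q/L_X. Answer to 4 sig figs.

L ∝ R²T⁴, so L_Q/L_X = (R_Q/R_X)²(T_Q/T_X)⁴ = (0.490)² × (2.551×10⁴/2.742×10⁴)⁴ = 0.2401 × 0.749156 = 0.1799.

L_Q/L_X ≈ 0.1799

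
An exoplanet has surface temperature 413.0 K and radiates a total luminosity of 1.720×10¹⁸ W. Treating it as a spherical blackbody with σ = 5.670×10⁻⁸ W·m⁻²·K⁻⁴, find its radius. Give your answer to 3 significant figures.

R ≈ 9.11×10⁶ m

L = 4πR²σT⁴ ⇒ R = √(L/(4πσT⁴)).
σT⁴ = 1649.62 W/m², so R = √(1.720×10¹⁸/(4π×1649.62)) = 9.11×10⁶ m.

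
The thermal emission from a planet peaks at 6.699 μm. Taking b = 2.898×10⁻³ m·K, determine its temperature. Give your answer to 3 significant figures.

Wien's law gives T = b/λ_max = (2.898×10⁻³ m·K)/(6.699×10⁻⁶ m) = 433 K.

T ≈ 433 K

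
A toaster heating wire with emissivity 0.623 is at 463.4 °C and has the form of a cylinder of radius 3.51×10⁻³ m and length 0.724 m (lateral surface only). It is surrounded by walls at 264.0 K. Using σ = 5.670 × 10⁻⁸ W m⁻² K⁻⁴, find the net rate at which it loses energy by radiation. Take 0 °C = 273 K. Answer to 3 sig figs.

Net loss ≈ 163 W

T = 463.4 °C + 273 = 736.4 K.
Lateral area A = 2πrL = 2π×3.51×10⁻³×0.724 = 0.0159671 m².
Net radiated power P_net = εσA(T⁴ − T₀⁴) = 0.623×5.670×10⁻⁸×0.0159671×(736.4⁴ − 264.0⁴).
T⁴ − T₀⁴ = 2.94073×10¹¹ − 4.85753×10⁹ = 2.89215×10¹¹ K⁴, so P_net = 163 W.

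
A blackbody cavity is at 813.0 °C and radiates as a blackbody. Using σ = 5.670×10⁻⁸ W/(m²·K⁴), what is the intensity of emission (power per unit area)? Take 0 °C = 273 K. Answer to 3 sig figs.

I ≈ 7.89×10⁴ W/m²

T = 813.0 °C + 273 = 1086.0 K.
Stefan–Boltzmann: I = σT⁴ = 5.670×10⁻⁸ × (1086.0)⁴ = 7.89×10⁴ W/m².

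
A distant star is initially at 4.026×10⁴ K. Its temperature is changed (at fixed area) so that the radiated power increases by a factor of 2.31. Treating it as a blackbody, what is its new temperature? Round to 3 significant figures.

T₂ ≈ 4.96×10⁴ K

P ∝ T⁴, so T₂/T₁ = (P₂/P₁)^(1/4) = (2.31)^(1/4) = 1.23283.
T₂ = 4.026×10⁴ × 1.23283 = 4.96×10⁴ K.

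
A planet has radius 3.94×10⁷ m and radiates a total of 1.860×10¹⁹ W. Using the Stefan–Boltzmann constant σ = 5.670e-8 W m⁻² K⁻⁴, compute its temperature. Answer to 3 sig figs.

Surface area A = 4πR² = 4π(3.94×10⁷ m)² = 1.95075×10¹⁶ m².
P = σAT⁴ ⇒ T = (P/(σA))^(1/4) = (1.860×10¹⁹/(5.670×10⁻⁸×1.95075×10¹⁶))^(1/4) = 360 K.

T ≈ 360 K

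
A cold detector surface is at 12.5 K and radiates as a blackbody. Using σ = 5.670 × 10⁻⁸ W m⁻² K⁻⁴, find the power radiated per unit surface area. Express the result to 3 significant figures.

I ≈ 1.38×10⁻³ W/m²

Stefan–Boltzmann: I = σT⁴ = 5.670×10⁻⁸ × (12.5)⁴ = 1.38×10⁻³ W/m².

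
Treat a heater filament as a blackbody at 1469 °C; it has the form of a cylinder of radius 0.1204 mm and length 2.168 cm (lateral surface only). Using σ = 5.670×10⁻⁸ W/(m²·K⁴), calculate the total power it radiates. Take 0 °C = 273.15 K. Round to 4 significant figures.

P ≈ 8.566 W

T = 1469 °C + 273.15 = 1742.15 K.
Lateral area A = 2πrL = 2π×1.204×10⁻⁴×0.02168 = 1.64008×10⁻⁵ m².
P = σAT⁴ = 5.670×10⁻⁸ × 1.64008×10⁻⁵ × (1742.15)⁴ = 8.566 W.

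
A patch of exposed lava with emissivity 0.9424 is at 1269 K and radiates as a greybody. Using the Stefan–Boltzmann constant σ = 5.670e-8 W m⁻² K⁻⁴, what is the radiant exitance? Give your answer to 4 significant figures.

I ≈ 1.386×10⁵ W/m²

Stefan–Boltzmann: I = εσT⁴ = 0.9424 × 5.670×10⁻⁸ × (1269)⁴ = 1.386×10⁵ W/m².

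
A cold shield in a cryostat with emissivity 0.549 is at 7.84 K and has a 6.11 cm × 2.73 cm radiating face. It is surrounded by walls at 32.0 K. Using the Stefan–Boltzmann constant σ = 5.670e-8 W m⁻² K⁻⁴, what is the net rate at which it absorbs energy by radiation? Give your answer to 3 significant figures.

Area A = 0.0611 × 0.0273 = 1.66803×10⁻³ m².
Net radiated power P_net = εσA(T⁴ − T₀⁴) = 0.549×5.670×10⁻⁸×1.66803×10⁻³×(7.84⁴ − 32.0⁴).
T⁴ − T₀⁴ = 3778.02 − 1.04858×10⁶ = -1.04480×10⁶ K⁴, so P_net = -5.42×10⁻⁵ W — negative, meaning a net gain of 5.42×10⁻⁵ W.

Net gain ≈ 5.42×10⁻⁵ W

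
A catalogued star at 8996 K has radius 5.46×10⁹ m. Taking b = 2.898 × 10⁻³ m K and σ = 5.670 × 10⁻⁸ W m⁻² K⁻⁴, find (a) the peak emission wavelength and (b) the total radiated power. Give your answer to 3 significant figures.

(a) λ_max = b/T = 2.898×10⁻³/8996 = 3.221×10⁻⁷ m = 0.322 μm.
Surface area A = 4πR² = 4π(5.46×10⁹ m)² = 3.74624×10²⁰ m².
(b) P = σAT⁴ = 5.670×10⁻⁸×3.74624×10²⁰×(8996)⁴ = 1.39×10²⁹ W.

λ_max ≈ 0.322 μm; P ≈ 1.39×10²⁹ W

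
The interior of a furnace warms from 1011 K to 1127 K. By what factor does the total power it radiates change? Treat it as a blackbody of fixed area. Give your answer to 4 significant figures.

P ∝ T⁴, so P₂/P₁ = (T₂/T₁)⁴ = (1127/1011)⁴ = (1.11474)⁴ = 1.544.

P₂/P₁ ≈ 1.544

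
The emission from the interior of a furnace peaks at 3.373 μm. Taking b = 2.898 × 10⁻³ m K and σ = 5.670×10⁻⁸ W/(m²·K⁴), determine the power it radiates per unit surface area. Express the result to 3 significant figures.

Wien's law: T = b/λ_max = 2.898×10⁻³/3.373×10⁻⁶ = 859.176 K.
Then I = σT⁴ = 5.670×10⁻⁸×(859.176)⁴ = 3.09×10⁴ W/m².

I ≈ 3.09×10⁴ W/m²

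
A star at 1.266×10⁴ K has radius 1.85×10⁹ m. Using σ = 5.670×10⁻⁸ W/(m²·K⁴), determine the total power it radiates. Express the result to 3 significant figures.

Surface area A = 4πR² = 4π(1.85×10⁹ m)² = 4.30084×10¹⁹ m².
P = σAT⁴ = 5.670×10⁻⁸ × 4.30084×10¹⁹ × (1.266×10⁴)⁴ = 6.26×10²⁸ W.

P ≈ 6.26×10²⁸ W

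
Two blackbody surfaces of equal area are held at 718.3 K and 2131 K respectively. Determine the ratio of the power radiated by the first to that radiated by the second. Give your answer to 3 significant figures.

P₁/P₂ ≈ 0.0129

With equal areas, P₁/P₂ = (T₁/T₂)⁴ = (718.3/2131)⁴ = 0.0129.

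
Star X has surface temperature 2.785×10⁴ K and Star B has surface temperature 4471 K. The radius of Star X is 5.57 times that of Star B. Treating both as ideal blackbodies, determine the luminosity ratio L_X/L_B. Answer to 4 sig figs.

L ∝ R²T⁴, so L_X/L_B = (R_X/R_B)²(T_X/T_B)⁴ = (5.57)² × (2.785×10⁴/4471)⁴ = 31.0249 × 1505.50 = 4.671×10⁴.

L_X/L_B ≈ 4.671×10⁴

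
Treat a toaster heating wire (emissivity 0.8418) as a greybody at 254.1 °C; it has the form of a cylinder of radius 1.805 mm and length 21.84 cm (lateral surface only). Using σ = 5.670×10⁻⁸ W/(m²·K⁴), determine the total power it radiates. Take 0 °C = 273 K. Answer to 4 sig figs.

T = 254.1 °C + 273 = 527.1 K.
Lateral area A = 2πrL = 2π×1.805×10⁻³×0.2184 = 2.47691×10⁻³ m².
P = εσAT⁴ = 0.8418 × 5.670×10⁻⁸ × 2.47691×10⁻³ × (527.1)⁴ = 9.126 W.

P ≈ 9.126 W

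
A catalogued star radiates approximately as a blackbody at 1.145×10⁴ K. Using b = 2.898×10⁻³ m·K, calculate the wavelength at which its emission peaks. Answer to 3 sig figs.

Wien's displacement law: λ_max = b/T = (2.898×10⁻³ m·K)/(1.145×10⁴ K) = 2.531×10⁻⁷ m.
That is 253 nm, in the ultraviolet range.

λ_max ≈ 253 nm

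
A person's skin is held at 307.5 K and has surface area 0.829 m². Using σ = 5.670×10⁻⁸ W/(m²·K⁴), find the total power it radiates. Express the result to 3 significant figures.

Area A = 0.829 m².
P = σAT⁴ = 5.670×10⁻⁸ × 0.829 × (307.5)⁴ = 420 W.

P ≈ 420 W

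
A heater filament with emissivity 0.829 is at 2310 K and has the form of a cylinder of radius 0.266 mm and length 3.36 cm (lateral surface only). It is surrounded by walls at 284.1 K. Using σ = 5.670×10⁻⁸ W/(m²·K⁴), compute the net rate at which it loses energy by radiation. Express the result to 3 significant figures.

Net loss ≈ 75.1 W

Lateral area A = 2πrL = 2π×2.66×10⁻⁴×0.0336 = 5.61566×10⁻⁵ m².
Net radiated power P_net = εσA(T⁴ − T₀⁴) = 0.829×5.670×10⁻⁸×5.61566×10⁻⁵×(2310⁴ − 284.1⁴).
T⁴ − T₀⁴ = 2.84740×10¹³ − 6.51456×10⁹ = 2.84675×10¹³ K⁴, so P_net = 75.1 W.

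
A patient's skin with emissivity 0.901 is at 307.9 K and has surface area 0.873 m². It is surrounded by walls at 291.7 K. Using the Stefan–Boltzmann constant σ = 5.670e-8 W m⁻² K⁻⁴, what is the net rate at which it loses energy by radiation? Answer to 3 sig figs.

Area A = 0.873 m².
Net radiated power P_net = εσA(T⁴ − T₀⁴) = 0.901×5.670×10⁻⁸×0.873×(307.9⁴ − 291.7⁴).
T⁴ − T₀⁴ = 8.98750×10⁹ − 7.24012×10⁹ = 1.74738×10⁹ K⁴, so P_net = 77.9 W.

Net loss ≈ 77.9 W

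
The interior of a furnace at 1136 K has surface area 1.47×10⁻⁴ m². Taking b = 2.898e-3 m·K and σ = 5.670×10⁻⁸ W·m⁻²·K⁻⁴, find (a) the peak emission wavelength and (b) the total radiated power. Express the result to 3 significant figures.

λ_max ≈ 2.55×10³ nm; P ≈ 13.9 W

(a) λ_max = b/T = 2.898×10⁻³/1136 = 2.551×10⁻⁶ m = 2.55×10³ nm.
Area A = 1.47×10⁻⁴ m².
(b) P = σAT⁴ = 5.670×10⁻⁸×1.47×10⁻⁴×(1136)⁴ = 13.9 W.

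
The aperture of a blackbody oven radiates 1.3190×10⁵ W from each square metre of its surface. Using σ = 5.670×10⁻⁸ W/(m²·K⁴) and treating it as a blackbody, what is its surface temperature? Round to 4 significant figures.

T ≈ 1235 K

I = σT⁴, so T = (I/σ)^(1/4) = (1.3190×10⁵/(5.670×10⁻⁸))^(1/4) = 1235 K.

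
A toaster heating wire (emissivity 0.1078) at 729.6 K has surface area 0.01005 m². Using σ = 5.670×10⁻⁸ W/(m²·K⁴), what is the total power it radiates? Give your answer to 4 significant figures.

Area A = 0.01005 m².
P = εσAT⁴ = 0.1078 × 5.670×10⁻⁸ × 0.01005 × (729.6)⁴ = 17.41 W.

P ≈ 17.41 W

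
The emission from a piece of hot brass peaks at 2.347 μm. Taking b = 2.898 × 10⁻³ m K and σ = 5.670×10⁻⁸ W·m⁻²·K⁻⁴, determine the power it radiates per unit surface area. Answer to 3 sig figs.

I ≈ 1.32×10⁵ W/m²

Wien's law: T = b/λ_max = 2.898×10⁻³/2.347×10⁻⁶ = 1234.77 K.
Then I = σT⁴ = 5.670×10⁻⁸×(1234.77)⁴ = 1.32×10⁵ W/m².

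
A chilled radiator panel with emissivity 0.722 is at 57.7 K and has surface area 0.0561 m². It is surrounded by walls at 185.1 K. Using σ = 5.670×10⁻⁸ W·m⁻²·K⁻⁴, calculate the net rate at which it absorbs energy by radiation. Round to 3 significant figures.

Area A = 0.0561 m².
Net radiated power P_net = εσA(T⁴ − T₀⁴) = 0.722×5.670×10⁻⁸×0.0561×(57.7⁴ − 185.1⁴).
T⁴ − T₀⁴ = 1.10842×10⁷ − 1.17389×10⁹ = -1.16281×10⁹ K⁴, so P_net = -2.67 W — negative, meaning a net gain of 2.67 W.

Net gain ≈ 2.67 W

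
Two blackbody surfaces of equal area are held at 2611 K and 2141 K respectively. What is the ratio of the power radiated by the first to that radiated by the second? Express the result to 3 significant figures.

With equal areas, P₁/P₂ = (T₁/T₂)⁴ = (2611/2141)⁴ = 2.21.

P₁/P₂ ≈ 2.21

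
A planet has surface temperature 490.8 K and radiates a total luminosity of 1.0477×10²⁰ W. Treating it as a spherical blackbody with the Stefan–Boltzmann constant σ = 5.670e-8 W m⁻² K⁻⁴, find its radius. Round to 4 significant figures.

L = 4πR²σT⁴ ⇒ R = √(L/(4πσT⁴)).
σT⁴ = 3290.04 W/m², so R = √(1.0477×10²⁰/(4π×3290.04)) = 5.034×10⁷ m.

R ≈ 5.034×10⁷ m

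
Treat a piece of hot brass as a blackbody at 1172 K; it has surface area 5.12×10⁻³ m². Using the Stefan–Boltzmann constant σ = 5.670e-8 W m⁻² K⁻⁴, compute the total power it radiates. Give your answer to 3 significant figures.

Area A = 5.12×10⁻³ m².
P = σAT⁴ = 5.670×10⁻⁸ × 5.12×10⁻³ × (1172)⁴ = 548 W.

P ≈ 548 W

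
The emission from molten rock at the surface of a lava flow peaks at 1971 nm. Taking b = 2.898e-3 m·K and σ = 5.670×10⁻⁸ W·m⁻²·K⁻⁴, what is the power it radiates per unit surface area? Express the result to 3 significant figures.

I ≈ 2.65×10⁵ W/m²

Wien's law: T = b/λ_max = 2.898×10⁻³/1.971×10⁻⁶ = 1470.32 K.
Then I = σT⁴ = 5.670×10⁻⁸×(1470.32)⁴ = 2.65×10⁵ W/m².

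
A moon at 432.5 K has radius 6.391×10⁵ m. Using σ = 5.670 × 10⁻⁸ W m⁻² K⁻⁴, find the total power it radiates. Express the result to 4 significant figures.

Surface area A = 4πR² = 4π(6.391×10⁵ m)² = 5.13272×10¹² m².
P = σAT⁴ = 5.670×10⁻⁸ × 5.13272×10¹² × (432.5)⁴ = 1.018×10¹⁶ W.

P ≈ 1.018×10¹⁶ W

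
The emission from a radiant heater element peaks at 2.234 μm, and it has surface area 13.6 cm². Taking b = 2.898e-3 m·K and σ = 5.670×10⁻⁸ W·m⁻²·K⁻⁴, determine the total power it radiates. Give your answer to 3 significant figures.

P ≈ 218 W

Wien's law: T = b/λ_max = 2.898×10⁻³/2.234×10⁻⁶ = 1297.22 K.
Area A = 13.6 cm² = 1.36×10⁻³ m².
Then P = σAT⁴ = 5.670×10⁻⁸×1.36×10⁻³×(1297.22)⁴ = 218 W.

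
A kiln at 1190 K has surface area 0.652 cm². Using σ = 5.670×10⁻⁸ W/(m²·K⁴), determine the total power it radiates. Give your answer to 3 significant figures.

Area A = 0.652 cm² = 6.52×10⁻⁵ m².
P = σAT⁴ = 5.670×10⁻⁸ × 6.52×10⁻⁵ × (1190)⁴ = 7.41 W.

P ≈ 7.41 W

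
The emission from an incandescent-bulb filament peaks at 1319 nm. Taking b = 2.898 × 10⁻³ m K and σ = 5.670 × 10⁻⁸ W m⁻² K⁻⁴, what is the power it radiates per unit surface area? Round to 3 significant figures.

I ≈ 1.32×10⁶ W/m²

Wien's law: T = b/λ_max = 2.898×10⁻³/1.319×10⁻⁶ = 2197.12 K.
Then I = σT⁴ = 5.670×10⁻⁸×(2197.12)⁴ = 1.32×10⁶ W/m².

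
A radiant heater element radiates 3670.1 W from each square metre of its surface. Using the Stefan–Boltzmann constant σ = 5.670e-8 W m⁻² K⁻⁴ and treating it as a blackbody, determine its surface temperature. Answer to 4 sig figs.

I = σT⁴, so T = (I/σ)^(1/4) = (3670.1/(5.670×10⁻⁸))^(1/4) = 504.4 K.

T ≈ 504.4 K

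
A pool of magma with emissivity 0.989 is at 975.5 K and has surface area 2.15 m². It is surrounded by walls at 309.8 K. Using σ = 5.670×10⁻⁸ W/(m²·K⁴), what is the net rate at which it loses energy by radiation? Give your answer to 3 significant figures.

Area A = 2.15 m².
Net radiated power P_net = εσA(T⁴ − T₀⁴) = 0.989×5.670×10⁻⁸×2.15×(975.5⁴ − 309.8⁴).
T⁴ − T₀⁴ = 9.05543×10¹¹ − 9.21140×10⁹ = 8.96332×10¹¹ K⁴, so P_net = 1.08×10⁵ W.

Net loss ≈ 1.08×10⁵ W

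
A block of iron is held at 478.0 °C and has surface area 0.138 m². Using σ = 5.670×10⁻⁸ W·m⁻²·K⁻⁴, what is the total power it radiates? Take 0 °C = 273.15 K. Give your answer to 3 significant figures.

T = 478.0 °C + 273.15 = 751.15 K.
Area A = 0.138 m².
P = σAT⁴ = 5.670×10⁻⁸ × 0.138 × (751.15)⁴ = 2.49×10³ W.

P ≈ 2.49×10³ W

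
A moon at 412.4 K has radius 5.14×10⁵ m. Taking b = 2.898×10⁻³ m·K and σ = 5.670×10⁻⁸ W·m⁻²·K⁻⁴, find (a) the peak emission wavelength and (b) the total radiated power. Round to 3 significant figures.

λ_max ≈ 7.03 μm; P ≈ 5.44×10¹⁵ W

(a) λ_max = b/T = 2.898×10⁻³/412.4 = 7.027×10⁻⁶ m = 7.03 μm.
Surface area A = 4πR² = 4π(5.14×10⁵ m)² = 3.31998×10¹² m².
(b) P = σAT⁴ = 5.670×10⁻⁸×3.31998×10¹²×(412.4)⁴ = 5.44×10¹⁵ W.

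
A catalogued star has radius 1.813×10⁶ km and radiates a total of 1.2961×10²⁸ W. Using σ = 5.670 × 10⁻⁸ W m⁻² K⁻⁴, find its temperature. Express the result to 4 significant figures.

T ≈ 8625 K

Surface area A = 4πR² = 4π(1.813×10⁹ m)² = 4.13053×10¹⁹ m².
P = σAT⁴ ⇒ T = (P/(σA))^(1/4) = (1.2961×10²⁸/(5.670×10⁻⁸×4.13053×10¹⁹))^(1/4) = 8625 K.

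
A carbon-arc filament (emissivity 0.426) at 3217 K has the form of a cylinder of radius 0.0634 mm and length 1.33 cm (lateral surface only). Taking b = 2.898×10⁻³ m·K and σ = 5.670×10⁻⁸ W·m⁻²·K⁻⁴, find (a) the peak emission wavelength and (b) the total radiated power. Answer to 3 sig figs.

(a) λ_max = b/T = 2.898×10⁻³/3217 = 9.008×10⁻⁷ m = 901 nm.
Lateral area A = 2πrL = 2π×6.34×10⁻⁵×0.0133 = 5.29811×10⁻⁶ m².
(b) P = εσAT⁴ = 0.426×5.670×10⁻⁸×5.29811×10⁻⁶×(3217)⁴ = 13.7 W.

λ_max ≈ 901 nm; P ≈ 13.7 W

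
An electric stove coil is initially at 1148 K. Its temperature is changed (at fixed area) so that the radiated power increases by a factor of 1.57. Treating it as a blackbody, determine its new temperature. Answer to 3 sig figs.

T₂ ≈ 1.29×10³ K

P ∝ T⁴, so T₂/T₁ = (P₂/P₁)^(1/4) = (1.57)^(1/4) = 1.11937.
T₂ = 1148 × 1.11937 = 1.29×10³ K.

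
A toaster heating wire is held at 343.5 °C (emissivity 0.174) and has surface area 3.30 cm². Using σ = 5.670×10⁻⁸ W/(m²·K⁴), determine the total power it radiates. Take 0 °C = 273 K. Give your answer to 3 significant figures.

P ≈ 0.470 W

T = 343.5 °C + 273 = 616.5 K.
Area A = 3.30 cm² = 3.30×10⁻⁴ m².
P = εσAT⁴ = 0.174 × 5.670×10⁻⁸ × 3.30×10⁻⁴ × (616.5)⁴ = 0.470 W.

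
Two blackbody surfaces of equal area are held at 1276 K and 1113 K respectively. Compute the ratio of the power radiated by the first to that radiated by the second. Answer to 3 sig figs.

With equal areas, P₁/P₂ = (T₁/T₂)⁴ = (1276/1113)⁴ = 1.73.

P₁/P₂ ≈ 1.73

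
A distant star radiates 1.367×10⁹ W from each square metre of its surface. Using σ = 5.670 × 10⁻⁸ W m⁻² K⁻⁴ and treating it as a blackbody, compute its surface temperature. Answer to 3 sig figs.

T ≈ 1.25×10⁴ K

I = σT⁴, so T = (I/σ)^(1/4) = (1.367×10⁹/(5.670×10⁻⁸))^(1/4) = 1.25×10⁴ K.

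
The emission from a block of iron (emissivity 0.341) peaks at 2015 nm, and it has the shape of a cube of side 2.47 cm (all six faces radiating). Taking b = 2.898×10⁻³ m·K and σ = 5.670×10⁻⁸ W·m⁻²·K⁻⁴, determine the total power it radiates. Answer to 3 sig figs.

Wien's law: T = b/λ_max = 2.898×10⁻³/2.015×10⁻⁶ = 1438.21 K.
Area A = 6s² = 6×(0.0247 m)² = 3.66054×10⁻³ m².
Then P = εσAT⁴ = 0.341×5.670×10⁻⁸×3.66054×10⁻³×(1438.21)⁴ = 303 W.

P ≈ 303 W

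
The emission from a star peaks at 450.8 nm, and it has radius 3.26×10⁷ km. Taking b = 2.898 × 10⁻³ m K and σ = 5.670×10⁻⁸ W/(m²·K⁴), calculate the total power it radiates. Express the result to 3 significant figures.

P ≈ 1.29×10³⁰ W

Wien's law: T = b/λ_max = 2.898×10⁻³/4.508×10⁻⁷ = 6428.57 K.
Surface area A = 4πR² = 4π(3.26×10¹⁰ m)² = 1.33550×10²² m².
Then P = σAT⁴ = 5.670×10⁻⁸×1.33550×10²²×(6428.57)⁴ = 1.29×10³⁰ W.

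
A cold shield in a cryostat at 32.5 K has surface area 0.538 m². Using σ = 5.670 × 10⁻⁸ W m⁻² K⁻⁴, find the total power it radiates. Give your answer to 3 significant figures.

P ≈ 0.0340 W

Area A = 0.538 m².
P = σAT⁴ = 5.670×10⁻⁸ × 0.538 × (32.5)⁴ = 0.0340 W.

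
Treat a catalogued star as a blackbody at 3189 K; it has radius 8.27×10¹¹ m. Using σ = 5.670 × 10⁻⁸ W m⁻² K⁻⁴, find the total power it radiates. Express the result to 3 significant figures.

P ≈ 5.04×10³¹ W

Surface area A = 4πR² = 4π(8.27×10¹¹ m)² = 8.59451×10²⁴ m².
P = σAT⁴ = 5.670×10⁻⁸ × 8.59451×10²⁴ × (3189)⁴ = 5.04×10³¹ W.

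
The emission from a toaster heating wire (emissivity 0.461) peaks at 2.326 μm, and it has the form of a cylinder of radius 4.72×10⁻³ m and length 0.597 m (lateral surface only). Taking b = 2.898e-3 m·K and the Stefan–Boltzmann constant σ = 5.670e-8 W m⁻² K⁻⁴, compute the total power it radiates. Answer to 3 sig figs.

P ≈ 1.12×10³ W

Wien's law: T = b/λ_max = 2.898×10⁻³/2.326×10⁻⁶ = 1245.92 K.
Lateral area A = 2πrL = 2π×4.72×10⁻³×0.597 = 0.0177050 m².
Then P = εσAT⁴ = 0.461×5.670×10⁻⁸×0.0177050×(1245.92)⁴ = 1.12×10³ W.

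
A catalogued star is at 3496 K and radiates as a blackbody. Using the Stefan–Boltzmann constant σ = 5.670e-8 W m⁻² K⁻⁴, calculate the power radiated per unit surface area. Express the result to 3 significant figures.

I ≈ 8.47×10⁶ W/m²

Stefan–Boltzmann: I = σT⁴ = 5.670×10⁻⁸ × (3496)⁴ = 8.47×10⁶ W/m².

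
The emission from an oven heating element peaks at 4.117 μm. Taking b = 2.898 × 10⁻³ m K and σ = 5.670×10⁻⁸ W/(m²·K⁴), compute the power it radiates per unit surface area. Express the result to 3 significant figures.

I ≈ 1.39×10⁴ W/m²

Wien's law: T = b/λ_max = 2.898×10⁻³/4.117×10⁻⁶ = 703.911 K.
Then I = σT⁴ = 5.670×10⁻⁸×(703.911)⁴ = 1.39×10⁴ W/m².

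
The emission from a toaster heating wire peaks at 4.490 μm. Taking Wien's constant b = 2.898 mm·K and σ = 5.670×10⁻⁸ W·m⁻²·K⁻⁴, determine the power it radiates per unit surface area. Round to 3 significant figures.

I ≈ 9.84×10³ W/m²

Wien's law: T = b/λ_max = 2.898×10⁻³/4.490×10⁻⁶ = 645.434 K.
Then I = σT⁴ = 5.670×10⁻⁸×(645.434)⁴ = 9.84×10³ W/m².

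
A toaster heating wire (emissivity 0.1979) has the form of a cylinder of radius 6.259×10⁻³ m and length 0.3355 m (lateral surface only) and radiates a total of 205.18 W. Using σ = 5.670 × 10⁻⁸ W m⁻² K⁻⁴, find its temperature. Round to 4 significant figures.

T ≈ 1085 K

Lateral area A = 2πrL = 2π×6.259×10⁻³×0.3355 = 0.0131940 m².
P = εσAT⁴ ⇒ T = (P/(εσA))^(1/4) = (205.18/(0.1979×5.670×10⁻⁸×0.0131940))^(1/4) = 1085 K.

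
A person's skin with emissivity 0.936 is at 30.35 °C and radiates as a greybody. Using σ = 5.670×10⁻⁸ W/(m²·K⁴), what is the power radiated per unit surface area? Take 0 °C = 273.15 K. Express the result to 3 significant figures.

I ≈ 450 W/m²

T = 30.35 °C + 273.15 = 303.50 K.
Stefan–Boltzmann: I = εσT⁴ = 0.936 × 5.670×10⁻⁸ × (303.50)⁴ = 450 W/m².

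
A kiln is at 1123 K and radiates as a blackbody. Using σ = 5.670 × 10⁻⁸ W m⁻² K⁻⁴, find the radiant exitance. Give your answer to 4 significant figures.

I ≈ 9.018×10⁴ W/m²

Stefan–Boltzmann: I = σT⁴ = 5.670×10⁻⁸ × (1123)⁴ = 9.018×10⁴ W/m².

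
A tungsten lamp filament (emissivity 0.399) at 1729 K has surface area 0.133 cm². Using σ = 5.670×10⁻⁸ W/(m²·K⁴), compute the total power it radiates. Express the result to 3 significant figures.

P ≈ 2.69 W

Area A = 0.133 cm² = 1.33×10⁻⁵ m².
P = εσAT⁴ = 0.399 × 5.670×10⁻⁸ × 1.33×10⁻⁵ × (1729)⁴ = 2.69 W.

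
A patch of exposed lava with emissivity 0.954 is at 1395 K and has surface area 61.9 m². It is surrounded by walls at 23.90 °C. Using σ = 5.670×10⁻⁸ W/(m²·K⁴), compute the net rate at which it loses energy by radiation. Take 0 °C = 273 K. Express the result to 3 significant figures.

Net loss ≈ 1.27×10⁷ W

Surroundings: T = 23.90 °C + 273 = 296.90 K.
Area A = 61.9 m².
Net radiated power P_net = εσA(T⁴ − T₀⁴) = 0.954×5.670×10⁻⁸×61.9×(1395⁴ − 296.90⁴).
T⁴ − T₀⁴ = 3.78701×10¹² − 7.77035×10⁹ = 3.77924×10¹² K⁴, so P_net = 1.27×10⁷ W.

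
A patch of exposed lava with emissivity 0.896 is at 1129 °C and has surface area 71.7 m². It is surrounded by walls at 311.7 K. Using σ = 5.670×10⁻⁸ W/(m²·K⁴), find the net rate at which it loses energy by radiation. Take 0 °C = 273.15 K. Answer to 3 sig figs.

T = 1129 °C + 273.15 = 1402.15 K.
Area A = 71.7 m².
Net radiated power P_net = εσA(T⁴ − T₀⁴) = 0.896×5.670×10⁻⁸×71.7×(1402.15⁴ − 311.7⁴).
T⁴ − T₀⁴ = 3.86525×10¹² − 9.43946×10⁹ = 3.85581×10¹² K⁴, so P_net = 1.40×10⁷ W.

Net loss ≈ 1.40×10⁷ W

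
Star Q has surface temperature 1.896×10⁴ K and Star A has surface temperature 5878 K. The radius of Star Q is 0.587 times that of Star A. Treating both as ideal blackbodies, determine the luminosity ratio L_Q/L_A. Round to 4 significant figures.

L ∝ R²T⁴, so L_Q/L_A = (R_Q/R_A)²(T_Q/T_A)⁴ = (0.587)² × (1.896×10⁴/5878)⁴ = 0.344569 × 108.252 = 37.30.

L_Q/L_A ≈ 37.30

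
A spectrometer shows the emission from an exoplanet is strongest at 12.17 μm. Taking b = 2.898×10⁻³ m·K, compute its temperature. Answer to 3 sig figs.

Wien's law gives T = b/λ_max = (2.898×10⁻³ m·K)/(1.217×10⁻⁵ m) = 238 K.

T ≈ 238 K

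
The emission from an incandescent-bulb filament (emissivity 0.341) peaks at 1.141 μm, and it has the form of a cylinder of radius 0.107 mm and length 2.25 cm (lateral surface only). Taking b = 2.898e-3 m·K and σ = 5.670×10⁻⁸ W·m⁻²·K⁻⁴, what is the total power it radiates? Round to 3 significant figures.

P ≈ 12.2 W

Wien's law: T = b/λ_max = 2.898×10⁻³/1.141×10⁻⁶ = 2539.88 K.
Lateral area A = 2πrL = 2π×1.07×10⁻⁴×0.0225 = 1.51268×10⁻⁵ m².
Then P = εσAT⁴ = 0.341×5.670×10⁻⁸×1.51268×10⁻⁵×(2539.88)⁴ = 12.2 W.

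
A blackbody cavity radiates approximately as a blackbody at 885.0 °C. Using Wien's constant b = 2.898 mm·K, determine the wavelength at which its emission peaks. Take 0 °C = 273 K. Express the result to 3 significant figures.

T = 885.0 °C + 273 = 1158.0 K.
Wien's displacement law: λ_max = b/T = (2.898×10⁻³ m·K)/(1158.0 K) = 2.503×10⁻⁶ m.
That is 2.50 μm, in the infrared range.

λ_max ≈ 2.50 μm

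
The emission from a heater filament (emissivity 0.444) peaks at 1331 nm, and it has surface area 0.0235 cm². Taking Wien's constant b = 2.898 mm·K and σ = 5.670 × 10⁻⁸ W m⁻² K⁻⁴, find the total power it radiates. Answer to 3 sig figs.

P ≈ 1.33 W

Wien's law: T = b/λ_max = 2.898×10⁻³/1.331×10⁻⁶ = 2177.31 K.
Area A = 0.0235 cm² = 2.35×10⁻⁶ m².
Then P = εσAT⁴ = 0.444×5.670×10⁻⁸×2.35×10⁻⁶×(2177.31)⁴ = 1.33 W.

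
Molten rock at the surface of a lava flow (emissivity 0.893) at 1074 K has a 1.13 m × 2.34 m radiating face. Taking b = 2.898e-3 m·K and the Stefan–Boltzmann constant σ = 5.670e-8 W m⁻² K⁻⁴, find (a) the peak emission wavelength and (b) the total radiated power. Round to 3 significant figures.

λ_max ≈ 2.70×10³ nm; P ≈ 1.78×10⁵ W

(a) λ_max = b/T = 2.898×10⁻³/1074 = 2.698×10⁻⁶ m = 2.70×10³ nm.
Area A = 1.13 × 2.34 = 2.6442 m².
(b) P = εσAT⁴ = 0.893×5.670×10⁻⁸×2.6442×(1074)⁴ = 1.78×10⁵ W.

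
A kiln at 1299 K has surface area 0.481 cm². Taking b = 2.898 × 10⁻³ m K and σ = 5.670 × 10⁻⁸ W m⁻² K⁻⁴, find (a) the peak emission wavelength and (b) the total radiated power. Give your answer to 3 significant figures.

(a) λ_max = b/T = 2.898×10⁻³/1299 = 2.231×10⁻⁶ m = 2.23×10³ nm.
Area A = 0.481 cm² = 4.81×10⁻⁵ m².
(b) P = σAT⁴ = 5.670×10⁻⁸×4.81×10⁻⁵×(1299)⁴ = 7.77 W.

λ_max ≈ 2.23×10³ nm; P ≈ 7.77 W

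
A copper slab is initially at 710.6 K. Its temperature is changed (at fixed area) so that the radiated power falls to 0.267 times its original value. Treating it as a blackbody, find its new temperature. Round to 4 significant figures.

T₂ ≈ 510.8 K

P ∝ T⁴, so T₂/T₁ = (P₂/P₁)^(1/4) = (0.267)^(1/4) = 0.718833.
T₂ = 710.6 × 0.718833 = 510.8 K.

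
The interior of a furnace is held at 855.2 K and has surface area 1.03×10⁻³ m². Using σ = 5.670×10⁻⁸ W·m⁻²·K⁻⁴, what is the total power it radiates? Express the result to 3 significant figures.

Area A = 1.03×10⁻³ m².
P = σAT⁴ = 5.670×10⁻⁸ × 1.03×10⁻³ × (855.2)⁴ = 31.2 W.

P ≈ 31.2 W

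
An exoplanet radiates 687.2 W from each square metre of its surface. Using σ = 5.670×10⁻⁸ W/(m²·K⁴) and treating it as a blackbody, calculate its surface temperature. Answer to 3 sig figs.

I = σT⁴, so T = (I/σ)^(1/4) = (687.2/(5.670×10⁻⁸))^(1/4) = 332 K.

T ≈ 332 K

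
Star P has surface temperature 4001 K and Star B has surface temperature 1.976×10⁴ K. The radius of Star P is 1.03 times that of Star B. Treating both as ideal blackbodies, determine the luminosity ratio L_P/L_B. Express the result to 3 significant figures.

L_P/L_B ≈ 1.78×10⁻³

L ∝ R²T⁴, so L_P/L_B = (R_P/R_B)²(T_P/T_B)⁴ = (1.03)² × (4001/1.976×10⁴)⁴ = 1.0609 × 1.68084×10⁻³ = 1.78×10⁻³.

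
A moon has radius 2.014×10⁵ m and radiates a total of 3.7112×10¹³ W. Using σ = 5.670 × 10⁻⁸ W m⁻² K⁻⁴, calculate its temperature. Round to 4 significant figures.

T ≈ 189.3 K

Surface area A = 4πR² = 4π(2.014×10⁵ m)² = 5.09717×10¹¹ m².
P = σAT⁴ ⇒ T = (P/(σA))^(1/4) = (3.7112×10¹³/(5.670×10⁻⁸×5.09717×10¹¹))^(1/4) = 189.3 K.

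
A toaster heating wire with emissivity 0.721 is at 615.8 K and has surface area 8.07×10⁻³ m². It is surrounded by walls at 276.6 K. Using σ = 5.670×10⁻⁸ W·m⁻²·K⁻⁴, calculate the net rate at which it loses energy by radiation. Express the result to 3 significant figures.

Net loss ≈ 45.5 W

Area A = 8.07×10⁻³ m².
Net radiated power P_net = εσA(T⁴ − T₀⁴) = 0.721×5.670×10⁻⁸×8.07×10⁻³×(615.8⁴ − 276.6⁴).
T⁴ − T₀⁴ = 1.43800×10¹¹ − 5.85341×10⁹ = 1.37947×10¹¹ K⁴, so P_net = 45.5 W.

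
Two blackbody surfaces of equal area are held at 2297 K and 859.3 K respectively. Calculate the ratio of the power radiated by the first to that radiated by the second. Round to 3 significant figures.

P₁/P₂ ≈ 51.1

With equal areas, P₁/P₂ = (T₁/T₂)⁴ = (2297/859.3)⁴ = 51.1.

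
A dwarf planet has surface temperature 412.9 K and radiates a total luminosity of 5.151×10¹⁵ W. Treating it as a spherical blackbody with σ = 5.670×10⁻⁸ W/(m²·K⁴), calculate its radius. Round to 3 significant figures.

L = 4πR²σT⁴ ⇒ R = √(L/(4πσT⁴)).
σT⁴ = 1648.02 W/m², so R = √(5.151×10¹⁵/(4π×1648.02)) = 4.99×10⁵ m.

R ≈ 4.99×10⁵ m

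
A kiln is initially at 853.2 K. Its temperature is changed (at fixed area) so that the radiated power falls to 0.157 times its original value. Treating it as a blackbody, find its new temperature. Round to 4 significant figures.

T₂ ≈ 537.1 K

P ∝ T⁴, so T₂/T₁ = (P₂/P₁)^(1/4) = (0.157)^(1/4) = 0.629470.
T₂ = 853.2 × 0.629470 = 537.1 K.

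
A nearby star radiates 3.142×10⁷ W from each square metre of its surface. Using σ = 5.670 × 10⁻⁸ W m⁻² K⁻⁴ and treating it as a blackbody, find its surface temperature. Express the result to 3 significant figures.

T ≈ 4.85×10³ K

I = σT⁴, so T = (I/σ)^(1/4) = (3.142×10⁷/(5.670×10⁻⁸))^(1/4) = 4.85×10³ K.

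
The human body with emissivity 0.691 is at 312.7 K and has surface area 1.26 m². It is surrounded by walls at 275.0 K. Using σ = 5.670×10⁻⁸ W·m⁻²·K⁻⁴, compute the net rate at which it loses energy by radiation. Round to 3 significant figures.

Net loss ≈ 190 W

Area A = 1.26 m².
Net radiated power P_net = εσA(T⁴ − T₀⁴) = 0.691×5.670×10⁻⁸×1.26×(312.7⁴ − 275.0⁴).
T⁴ − T₀⁴ = 9.56118×10⁹ − 5.71914×10⁹ = 3.84204×10⁹ K⁴, so P_net = 190 W.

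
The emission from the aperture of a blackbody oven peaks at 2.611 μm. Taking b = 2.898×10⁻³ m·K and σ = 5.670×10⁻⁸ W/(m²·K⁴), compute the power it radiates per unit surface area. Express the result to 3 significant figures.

Wien's law: T = b/λ_max = 2.898×10⁻³/2.611×10⁻⁶ = 1109.92 K.
Then I = σT⁴ = 5.670×10⁻⁸×(1109.92)⁴ = 8.60×10⁴ W/m².

I ≈ 8.60×10⁴ W/m²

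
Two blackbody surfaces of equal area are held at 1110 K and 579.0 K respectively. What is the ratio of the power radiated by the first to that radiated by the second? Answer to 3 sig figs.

P₁/P₂ ≈ 13.5

With equal areas, P₁/P₂ = (T₁/T₂)⁴ = (1110/579.0)⁴ = 13.5.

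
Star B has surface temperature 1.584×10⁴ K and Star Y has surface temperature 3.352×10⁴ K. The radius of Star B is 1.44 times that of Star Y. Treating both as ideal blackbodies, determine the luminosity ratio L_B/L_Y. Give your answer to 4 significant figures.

L ∝ R²T⁴, so L_B/L_Y = (R_B/R_Y)²(T_B/T_Y)⁴ = (1.44)² × (1.584×10⁴/3.352×10⁴)⁴ = 2.0736 × 0.0498660 = 0.1034.

L_B/L_Y ≈ 0.1034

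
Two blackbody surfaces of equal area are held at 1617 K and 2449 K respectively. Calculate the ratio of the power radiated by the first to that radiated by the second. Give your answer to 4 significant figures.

P₁/P₂ ≈ 0.1901

With equal areas, P₁/P₂ = (T₁/T₂)⁴ = (1617/2449)⁴ = 0.1901.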